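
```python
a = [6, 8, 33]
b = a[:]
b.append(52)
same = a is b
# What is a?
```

After line 1: a = [6, 8, 33]
After line 2 (b = a[:] is a shallow copy, new object): a = [6, 8, 33], b = [6, 8, 33]
After line 3 (append only mutates b): a = [6, 8, 33], b = [6, 8, 33, 52]
After line 4 (same = a is b; different objects -> False): same = False

[6, 8, 33]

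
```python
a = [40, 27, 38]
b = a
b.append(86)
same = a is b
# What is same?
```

After line 1: a = [40, 27, 38]
After line 2 (b = a is an alias, same object): a = [40, 27, 38], b = [40, 27, 38]
After line 3 (b.append mutates the shared list): a = [40, 27, 38, 86], b = [40, 27, 38, 86]
After line 4 (same = a is b; same object -> True): same = True

True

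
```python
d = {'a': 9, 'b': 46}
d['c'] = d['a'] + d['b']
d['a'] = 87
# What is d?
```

After line 1: d = {'a': 9, 'b': 46}
After line 2 (d['c'] = 9 + 46): d = {'a': 9, 'b': 46, 'c': 55}
After line 3: d = {'a': 87, 'b': 46, 'c': 55}

{'a': 87, 'b': 46, 'c': 55}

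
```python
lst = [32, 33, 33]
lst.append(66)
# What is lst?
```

[32, 33, 33, 66]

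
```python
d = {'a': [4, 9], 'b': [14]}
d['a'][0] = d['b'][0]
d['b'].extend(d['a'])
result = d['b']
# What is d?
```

After line 1: d = {'a': [4, 9], 'b': [14]}
After line 2 (a[0] = b[0] = 14): d = {'a': [14, 9], 'b': [14]}
After line 3 (b.extend(a) appends [14, 9]): d = {'a': [14, 9], 'b': [14, 14, 9]}
After line 4: result = d['b'] = [14, 14, 9]

{'a': [14, 9], 'b': [14, 14, 9]}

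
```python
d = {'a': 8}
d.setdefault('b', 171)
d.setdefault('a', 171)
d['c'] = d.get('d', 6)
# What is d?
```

After line 1: d = {'a': 8}
After line 2 (setdefault adds 'b'=171): d = {'a': 8, 'b': 171}
After line 3 (setdefault 'a' no-op, already exists): d = {'a': 8, 'b': 171}
After line 4 (get('d', 6) returns default since 'd' not in d): d = {'a': 8, 'b': 171, 'c': 6}

{'a': 8, 'b': 171, 'c': 6}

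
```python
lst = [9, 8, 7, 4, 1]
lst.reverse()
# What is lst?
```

[1, 4, 7, 8, 9]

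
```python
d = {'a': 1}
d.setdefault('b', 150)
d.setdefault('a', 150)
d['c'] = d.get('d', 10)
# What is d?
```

After line 1: d = {'a': 1}
After line 2 (setdefault adds 'b'=150): d = {'a': 1, 'b': 150}
After line 3 (setdefault 'a' no-op, already exists): d = {'a': 1, 'b': 150}
After line 4 (get('d', 10) returns default since 'd' not in d): d = {'a': 1, 'b': 150, 'c': 10}

{'a': 1, 'b': 150, 'c': 10}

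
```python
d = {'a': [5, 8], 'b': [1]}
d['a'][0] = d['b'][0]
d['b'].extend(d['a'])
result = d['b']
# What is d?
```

After line 1: d = {'a': [5, 8], 'b': [1]}
After line 2 (a[0] = b[0] = 1): d = {'a': [1, 8], 'b': [1]}
After line 3 (b.extend(a) appends [1, 8]): d = {'a': [1, 8], 'b': [1, 1, 8]}
After line 4: result = d['b'] = [1, 1, 8]

{'a': [1, 8], 'b': [1, 1, 8]}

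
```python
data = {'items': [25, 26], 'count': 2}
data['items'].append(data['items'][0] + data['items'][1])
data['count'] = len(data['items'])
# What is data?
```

After line 1: data = {'items': [25, 26], 'count': 2}
After line 2 (append 25 + 26 = 51): data = {'items': [25, 26, 51], 'count': 2}
After line 3 (count = len(items) = 3): data = {'items': [25, 26, 51], 'count': 3}

{'items': [25, 26, 51], 'count': 3}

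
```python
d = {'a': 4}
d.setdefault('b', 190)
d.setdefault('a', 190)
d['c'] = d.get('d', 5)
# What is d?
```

After line 1: d = {'a': 4}
After line 2 (setdefault adds 'b'=190): d = {'a': 4, 'b': 190}
After line 3 (setdefault 'a' no-op, already exists): d = {'a': 4, 'b': 190}
After line 4 (get('d', 5) returns default since 'd' not in d): d = {'a': 4, 'b': 190, 'c': 5}

{'a': 4, 'b': 190, 'c': 5}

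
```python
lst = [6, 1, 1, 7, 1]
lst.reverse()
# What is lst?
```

[1, 7, 1, 1, 6]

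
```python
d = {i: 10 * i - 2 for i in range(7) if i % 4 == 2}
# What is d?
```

{2: 18, 6: 58}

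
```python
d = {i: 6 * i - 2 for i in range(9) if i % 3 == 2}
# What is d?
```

{2: 10, 5: 28, 8: 46}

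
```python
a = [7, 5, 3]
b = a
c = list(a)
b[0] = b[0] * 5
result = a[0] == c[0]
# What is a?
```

After line 1: a = [7, 5, 3]
After line 2 (b = a, alias): a = [7, 5, 3], b = [7, 5, 3]
After line 3 (c = list(a) is a copy, new object): c = [7, 5, 3]
After line 4 (b[0] = 7 * 5 = 35; mutates shared a/b): a = b = [35, 5, 3], c = [7, 5, 3]
After line 5 (a[0] = 35, c[0] = 7; result = False)

[35, 5, 3]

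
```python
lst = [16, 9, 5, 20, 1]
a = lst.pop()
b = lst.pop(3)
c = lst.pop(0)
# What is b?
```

After line 1: lst = [16, 9, 5, 20, 1]
After line 2 (pop() -> a = 1): lst = [16, 9, 5, 20]
After line 3 (pop(3) -> b = 20): lst = [16, 9, 5]
After line 4 (pop(0) -> c = 16): lst = [9, 5]

20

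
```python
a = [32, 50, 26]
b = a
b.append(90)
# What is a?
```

After line 1: a = [32, 50, 26]
After line 2 (b = a is an alias, same object): a = [32, 50, 26], b = [32, 50, 26]
After line 3 (b.append mutates the shared list): a = [32, 50, 26, 90], b = [32, 50, 26, 90]

[32, 50, 26, 90]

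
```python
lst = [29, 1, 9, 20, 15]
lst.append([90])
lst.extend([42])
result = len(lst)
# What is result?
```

After line 1: lst = [29, 1, 9, 20, 15]
After line 2 (append adds [90] as single element): lst = [29, 1, 9, 20, 15, [90]]
After line 3 (extend unpacks [42], adds 42): lst = [29, 1, 9, 20, 15, [90], 42]
After line 4: result = len(lst) = 7

7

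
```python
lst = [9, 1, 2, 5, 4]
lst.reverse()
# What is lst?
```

[4, 5, 2, 1, 9]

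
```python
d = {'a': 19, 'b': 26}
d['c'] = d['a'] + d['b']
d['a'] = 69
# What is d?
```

After line 1: d = {'a': 19, 'b': 26}
After line 2 (d['c'] = 19 + 26): d = {'a': 19, 'b': 26, 'c': 45}
After line 3: d = {'a': 69, 'b': 26, 'c': 45}

{'a': 69, 'b': 26, 'c': 45}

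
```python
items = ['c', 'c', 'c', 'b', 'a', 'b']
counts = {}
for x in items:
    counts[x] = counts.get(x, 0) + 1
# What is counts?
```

Initial: counts = {}, items = ['c', 'c', 'c', 'b', 'a', 'b']
See 'c': counts = {'c': 1}
See 'c': counts = {'c': 2}
See 'c': counts = {'c': 3}
See 'b': counts = {'c': 3, 'b': 1}
See 'a': counts = {'c': 3, 'b': 1, 'a': 1}
See 'b': counts = {'c': 3, 'b': 2, 'a': 1}

{'c': 3, 'b': 2, 'a': 1}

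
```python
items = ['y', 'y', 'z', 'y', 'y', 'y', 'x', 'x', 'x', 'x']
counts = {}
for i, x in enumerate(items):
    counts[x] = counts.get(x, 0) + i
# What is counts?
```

Initial: counts = {}, items = ['y', 'y', 'z', 'y', 'y', 'y', 'x', 'x', 'x', 'x']
i=0, x='y': counts = {'y': 0}
i=1, x='y': counts = {'y': 1}
i=2, x='z': counts = {'y': 1, 'z': 2}
i=3, x='y': counts = {'y': 4, 'z': 2}
i=4, x='y': counts = {'y': 8, 'z': 2}
i=5, x='y': counts = {'y': 13, 'z': 2}
i=6, x='x': counts = {'y': 13, 'z': 2, 'x': 6}
i=7, x='x': counts = {'y': 13, 'z': 2, 'x': 13}
i=8, x='x': counts = {'y': 13, 'z': 2, 'x': 21}
i=9, x='x': counts = {'y': 13, 'z': 2, 'x': 30}

{'y': 13, 'z': 2, 'x': 30}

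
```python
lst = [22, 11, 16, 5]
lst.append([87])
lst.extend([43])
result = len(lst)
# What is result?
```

After line 1: lst = [22, 11, 16, 5]
After line 2 (append adds [87] as single element): lst = [22, 11, 16, 5, [87]]
After line 3 (extend unpacks [43], adds 43): lst = [22, 11, 16, 5, [87], 43]
After line 4: result = len(lst) = 6

6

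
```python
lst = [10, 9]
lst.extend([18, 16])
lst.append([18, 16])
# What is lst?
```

After line 1: lst = [10, 9]
After line 2 (extend unpacks [18, 16]): lst = [10, 9, 18, 16]
After line 3 (append adds [18, 16] as single element): lst = [10, 9, 18, 16, [18, 16]]

[10, 9, 18, 16, [18, 16]]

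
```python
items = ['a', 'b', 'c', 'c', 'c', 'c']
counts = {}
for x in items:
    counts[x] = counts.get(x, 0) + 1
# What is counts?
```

Initial: counts = {}, items = ['a', 'b', 'c', 'c', 'c', 'c']
See 'a': counts = {'a': 1}
See 'b': counts = {'a': 1, 'b': 1}
See 'c': counts = {'a': 1, 'b': 1, 'c': 1}
See 'c': counts = {'a': 1, 'b': 1, 'c': 2}
See 'c': counts = {'a': 1, 'b': 1, 'c': 3}
See 'c': counts = {'a': 1, 'b': 1, 'c': 4}

{'a': 1, 'b': 1, 'c': 4}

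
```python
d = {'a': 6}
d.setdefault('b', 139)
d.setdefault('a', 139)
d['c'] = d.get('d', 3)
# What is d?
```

After line 1: d = {'a': 6}
After line 2 (setdefault adds 'b'=139): d = {'a': 6, 'b': 139}
After line 3 (setdefault 'a' no-op, already exists): d = {'a': 6, 'b': 139}
After line 4 (get('d', 3) returns default since 'd' not in d): d = {'a': 6, 'b': 139, 'c': 3}

{'a': 6, 'b': 139, 'c': 3}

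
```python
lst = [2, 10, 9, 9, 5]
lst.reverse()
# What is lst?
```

[5, 9, 9, 10, 2]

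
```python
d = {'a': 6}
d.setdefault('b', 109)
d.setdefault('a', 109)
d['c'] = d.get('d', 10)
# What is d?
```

After line 1: d = {'a': 6}
After line 2 (setdefault adds 'b'=109): d = {'a': 6, 'b': 109}
After line 3 (setdefault 'a' no-op, already exists): d = {'a': 6, 'b': 109}
After line 4 (get('d', 10) returns default since 'd' not in d): d = {'a': 6, 'b': 109, 'c': 10}

{'a': 6, 'b': 109, 'c': 10}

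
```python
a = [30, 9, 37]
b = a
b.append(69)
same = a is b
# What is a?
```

After line 1: a = [30, 9, 37]
After line 2 (b = a is an alias, same object): a = [30, 9, 37], b = [30, 9, 37]
After line 3 (b.append mutates the shared list): a = [30, 9, 37, 69], b = [30, 9, 37, 69]
After line 4 (same = a is b; same object -> True): same = True

[30, 9, 37, 69]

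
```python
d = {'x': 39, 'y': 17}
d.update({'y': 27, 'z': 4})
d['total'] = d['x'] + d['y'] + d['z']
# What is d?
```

After line 1: d = {'x': 39, 'y': 17}
After line 2 (y overwritten, z added): d = {'x': 39, 'y': 27, 'z': 4}
After line 3 (total = 39 + 27 + 4 = 70): d = {'x': 39, 'y': 27, 'z': 4, 'total': 70}

{'x': 39, 'y': 27, 'z': 4, 'total': 70}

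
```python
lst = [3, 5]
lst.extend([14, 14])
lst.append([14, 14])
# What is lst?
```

After line 1: lst = [3, 5]
After line 2 (extend unpacks [14, 14]): lst = [3, 5, 14, 14]
After line 3 (append adds [14, 14] as single element): lst = [3, 5, 14, 14, [14, 14]]

[3, 5, 14, 14, [14, 14]]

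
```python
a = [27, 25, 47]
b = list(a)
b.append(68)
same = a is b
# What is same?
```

After line 1: a = [27, 25, 47]
After line 2 (b = list(a) is a shallow copy, new object): a = [27, 25, 47], b = [27, 25, 47]
After line 3 (append only mutates b): a = [27, 25, 47], b = [27, 25, 47, 68]
After line 4 (same = a is b; different objects -> False): same = False

False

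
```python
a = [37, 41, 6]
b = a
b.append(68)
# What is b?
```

After line 1: a = [37, 41, 6]
After line 2 (b = a is an alias, same object): a = [37, 41, 6], b = [37, 41, 6]
After line 3 (b.append mutates the shared list): a = [37, 41, 6, 68], b = [37, 41, 6, 68]

[37, 41, 6, 68]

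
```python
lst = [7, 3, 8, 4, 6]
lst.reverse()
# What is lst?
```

[6, 4, 8, 3, 7]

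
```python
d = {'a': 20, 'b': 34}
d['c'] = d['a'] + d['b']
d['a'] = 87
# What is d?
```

After line 1: d = {'a': 20, 'b': 34}
After line 2 (d['c'] = 20 + 34): d = {'a': 20, 'b': 34, 'c': 54}
After line 3: d = {'a': 87, 'b': 34, 'c': 54}

{'a': 87, 'b': 34, 'c': 54}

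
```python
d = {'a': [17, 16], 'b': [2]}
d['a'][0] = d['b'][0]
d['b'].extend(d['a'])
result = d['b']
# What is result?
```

After line 1: d = {'a': [17, 16], 'b': [2]}
After line 2 (a[0] = b[0] = 2): d = {'a': [2, 16], 'b': [2]}
After line 3 (b.extend(a) appends [2, 16]): d = {'a': [2, 16], 'b': [2, 2, 16]}
After line 4: result = d['b'] = [2, 2, 16]

[2, 2, 16]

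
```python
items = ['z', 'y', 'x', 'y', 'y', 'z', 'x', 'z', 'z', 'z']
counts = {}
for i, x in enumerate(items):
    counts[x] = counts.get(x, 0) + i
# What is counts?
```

Initial: counts = {}, items = ['z', 'y', 'x', 'y', 'y', 'z', 'x', 'z', 'z', 'z']
i=0, x='z': counts = {'z': 0}
i=1, x='y': counts = {'z': 0, 'y': 1}
i=2, x='x': counts = {'z': 0, 'y': 1, 'x': 2}
i=3, x='y': counts = {'z': 0, 'y': 4, 'x': 2}
i=4, x='y': counts = {'z': 0, 'y': 8, 'x': 2}
i=5, x='z': counts = {'z': 5, 'y': 8, 'x': 2}
i=6, x='x': counts = {'z': 5, 'y': 8, 'x': 8}
i=7, x='z': counts = {'z': 12, 'y': 8, 'x': 8}
i=8, x='z': counts = {'z': 20, 'y': 8, 'x': 8}
i=9, x='z': counts = {'z': 29, 'y': 8, 'x': 8}

{'z': 29, 'y': 8, 'x': 8}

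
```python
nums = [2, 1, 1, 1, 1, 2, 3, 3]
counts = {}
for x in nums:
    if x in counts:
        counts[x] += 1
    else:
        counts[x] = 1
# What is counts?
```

Initial: counts = {}, nums = [2, 1, 1, 1, 1, 2, 3, 3]
See 2: counts = {2: 1}
See 1: counts = {2: 1, 1: 1}
See 1: counts = {2: 1, 1: 2}
See 1: counts = {2: 1, 1: 3}
See 1: counts = {2: 1, 1: 4}
See 2: counts = {2: 2, 1: 4}
See 3: counts = {2: 2, 1: 4, 3: 1}
See 3: counts = {2: 2, 1: 4, 3: 2}

{2: 2, 1: 4, 3: 2}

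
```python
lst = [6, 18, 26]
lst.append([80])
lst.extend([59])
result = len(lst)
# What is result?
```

After line 1: lst = [6, 18, 26]
After line 2 (append adds [80] as single element): lst = [6, 18, 26, [80]]
After line 3 (extend unpacks [59], adds 59): lst = [6, 18, 26, [80], 59]
After line 4: result = len(lst) = 5

5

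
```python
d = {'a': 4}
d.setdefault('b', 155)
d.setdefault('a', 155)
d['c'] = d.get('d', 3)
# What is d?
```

After line 1: d = {'a': 4}
After line 2 (setdefault adds 'b'=155): d = {'a': 4, 'b': 155}
After line 3 (setdefault 'a' no-op, already exists): d = {'a': 4, 'b': 155}
After line 4 (get('d', 3) returns default since 'd' not in d): d = {'a': 4, 'b': 155, 'c': 3}

{'a': 4, 'b': 155, 'c': 3}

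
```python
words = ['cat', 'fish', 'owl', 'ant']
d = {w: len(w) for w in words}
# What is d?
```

{'cat': 3, 'fish': 4, 'owl': 3, 'ant': 3}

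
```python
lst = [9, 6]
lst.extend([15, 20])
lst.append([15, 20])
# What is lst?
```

After line 1: lst = [9, 6]
After line 2 (extend unpacks [15, 20]): lst = [9, 6, 15, 20]
After line 3 (append adds [15, 20] as single element): lst = [9, 6, 15, 20, [15, 20]]

[9, 6, 15, 20, [15, 20]]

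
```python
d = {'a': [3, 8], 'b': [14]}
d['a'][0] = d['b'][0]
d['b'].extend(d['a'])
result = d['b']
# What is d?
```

After line 1: d = {'a': [3, 8], 'b': [14]}
After line 2 (a[0] = b[0] = 14): d = {'a': [14, 8], 'b': [14]}
After line 3 (b.extend(a) appends [14, 8]): d = {'a': [14, 8], 'b': [14, 14, 8]}
After line 4: result = d['b'] = [14, 14, 8]

{'a': [14, 8], 'b': [14, 14, 8]}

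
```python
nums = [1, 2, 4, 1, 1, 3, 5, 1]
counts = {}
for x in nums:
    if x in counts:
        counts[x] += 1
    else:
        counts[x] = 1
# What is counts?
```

Initial: counts = {}, nums = [1, 2, 4, 1, 1, 3, 5, 1]
See 1: counts = {1: 1}
See 2: counts = {1: 1, 2: 1}
See 4: counts = {1: 1, 2: 1, 4: 1}
See 1: counts = {1: 2, 2: 1, 4: 1}
See 1: counts = {1: 3, 2: 1, 4: 1}
See 3: counts = {1: 3, 2: 1, 4: 1, 3: 1}
See 5: counts = {1: 3, 2: 1, 4: 1, 3: 1, 5: 1}
See 1: counts = {1: 4, 2: 1, 4: 1, 3: 1, 5: 1}

{1: 4, 2: 1, 4: 1, 3: 1, 5: 1}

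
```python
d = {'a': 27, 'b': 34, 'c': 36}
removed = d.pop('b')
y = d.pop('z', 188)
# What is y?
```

After line 1: d = {'a': 27, 'b': 34, 'c': 36}
After line 2 (pop 'b' returns 34): d = {'a': 27, 'c': 36}, removed = 34
After line 3 (pop 'z' missing, returns default 188): d = {'a': 27, 'c': 36}, y = 188

188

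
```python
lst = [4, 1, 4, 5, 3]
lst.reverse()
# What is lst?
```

[3, 5, 4, 1, 4]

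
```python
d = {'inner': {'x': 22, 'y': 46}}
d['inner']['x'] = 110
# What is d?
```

After line 1: d = {'inner': {'x': 22, 'y': 46}}
After line 2 (inner x overwritten): d = {'inner': {'x': 110, 'y': 46}}

{'inner': {'x': 110, 'y': 46}}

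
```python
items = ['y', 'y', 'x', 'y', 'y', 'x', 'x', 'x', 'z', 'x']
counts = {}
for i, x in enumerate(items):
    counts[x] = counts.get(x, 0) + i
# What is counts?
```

Initial: counts = {}, items = ['y', 'y', 'x', 'y', 'y', 'x', 'x', 'x', 'z', 'x']
i=0, x='y': counts = {'y': 0}
i=1, x='y': counts = {'y': 1}
i=2, x='x': counts = {'y': 1, 'x': 2}
i=3, x='y': counts = {'y': 4, 'x': 2}
i=4, x='y': counts = {'y': 8, 'x': 2}
i=5, x='x': counts = {'y': 8, 'x': 7}
i=6, x='x': counts = {'y': 8, 'x': 13}
i=7, x='x': counts = {'y': 8, 'x': 20}
i=8, x='z': counts = {'y': 8, 'x': 20, 'z': 8}
i=9, x='x': counts = {'y': 8, 'x': 29, 'z': 8}

{'y': 8, 'x': 29, 'z': 8}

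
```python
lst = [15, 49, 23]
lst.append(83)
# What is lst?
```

[15, 49, 23, 83]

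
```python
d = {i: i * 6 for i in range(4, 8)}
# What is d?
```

{4: 24, 5: 30, 6: 36, 7: 42}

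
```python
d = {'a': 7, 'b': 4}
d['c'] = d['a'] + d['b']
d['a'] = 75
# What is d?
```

After line 1: d = {'a': 7, 'b': 4}
After line 2 (d['c'] = 7 + 4): d = {'a': 7, 'b': 4, 'c': 11}
After line 3: d = {'a': 75, 'b': 4, 'c': 11}

{'a': 75, 'b': 4, 'c': 11}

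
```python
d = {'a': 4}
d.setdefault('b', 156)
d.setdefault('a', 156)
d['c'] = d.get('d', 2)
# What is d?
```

After line 1: d = {'a': 4}
After line 2 (setdefault adds 'b'=156): d = {'a': 4, 'b': 156}
After line 3 (setdefault 'a' no-op, already exists): d = {'a': 4, 'b': 156}
After line 4 (get('d', 2) returns default since 'd' not in d): d = {'a': 4, 'b': 156, 'c': 2}

{'a': 4, 'b': 156, 'c': 2}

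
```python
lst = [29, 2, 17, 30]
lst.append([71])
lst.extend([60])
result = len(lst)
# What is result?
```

After line 1: lst = [29, 2, 17, 30]
After line 2 (append adds [71] as single element): lst = [29, 2, 17, 30, [71]]
After line 3 (extend unpacks [60], adds 60): lst = [29, 2, 17, 30, [71], 60]
After line 4: result = len(lst) = 6

6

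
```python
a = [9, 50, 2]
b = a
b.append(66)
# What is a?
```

After line 1: a = [9, 50, 2]
After line 2 (b = a is an alias, same object): a = [9, 50, 2], b = [9, 50, 2]
After line 3 (b.append mutates the shared list): a = [9, 50, 2, 66], b = [9, 50, 2, 66]

[9, 50, 2, 66]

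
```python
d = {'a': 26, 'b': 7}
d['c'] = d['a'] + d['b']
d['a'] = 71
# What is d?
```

After line 1: d = {'a': 26, 'b': 7}
After line 2 (d['c'] = 26 + 7): d = {'a': 26, 'b': 7, 'c': 33}
After line 3: d = {'a': 71, 'b': 7, 'c': 33}

{'a': 71, 'b': 7, 'c': 33}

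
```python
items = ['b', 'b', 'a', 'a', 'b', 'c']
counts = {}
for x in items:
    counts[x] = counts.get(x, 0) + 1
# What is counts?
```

Initial: counts = {}, items = ['b', 'b', 'a', 'a', 'b', 'c']
See 'b': counts = {'b': 1}
See 'b': counts = {'b': 2}
See 'a': counts = {'b': 2, 'a': 1}
See 'a': counts = {'b': 2, 'a': 2}
See 'b': counts = {'b': 3, 'a': 2}
See 'c': counts = {'b': 3, 'a': 2, 'c': 1}

{'b': 3, 'a': 2, 'c': 1}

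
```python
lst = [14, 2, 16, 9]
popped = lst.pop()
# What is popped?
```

9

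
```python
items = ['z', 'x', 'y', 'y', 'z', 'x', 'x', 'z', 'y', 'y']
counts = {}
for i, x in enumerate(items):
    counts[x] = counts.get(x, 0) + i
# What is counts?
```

Initial: counts = {}, items = ['z', 'x', 'y', 'y', 'z', 'x', 'x', 'z', 'y', 'y']
i=0, x='z': counts = {'z': 0}
i=1, x='x': counts = {'z': 0, 'x': 1}
i=2, x='y': counts = {'z': 0, 'x': 1, 'y': 2}
i=3, x='y': counts = {'z': 0, 'x': 1, 'y': 5}
i=4, x='z': counts = {'z': 4, 'x': 1, 'y': 5}
i=5, x='x': counts = {'z': 4, 'x': 6, 'y': 5}
i=6, x='x': counts = {'z': 4, 'x': 12, 'y': 5}
i=7, x='z': counts = {'z': 11, 'x': 12, 'y': 5}
i=8, x='y': counts = {'z': 11, 'x': 12, 'y': 13}
i=9, x='y': counts = {'z': 11, 'x': 12, 'y': 22}

{'z': 11, 'x': 12, 'y': 22}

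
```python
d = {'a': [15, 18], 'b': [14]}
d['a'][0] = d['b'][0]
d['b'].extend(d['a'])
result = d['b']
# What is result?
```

After line 1: d = {'a': [15, 18], 'b': [14]}
After line 2 (a[0] = b[0] = 14): d = {'a': [14, 18], 'b': [14]}
After line 3 (b.extend(a) appends [14, 18]): d = {'a': [14, 18], 'b': [14, 14, 18]}
After line 4: result = d['b'] = [14, 14, 18]

[14, 14, 18]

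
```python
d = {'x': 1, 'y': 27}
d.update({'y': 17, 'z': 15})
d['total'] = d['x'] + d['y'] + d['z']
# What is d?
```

After line 1: d = {'x': 1, 'y': 27}
After line 2 (y overwritten, z added): d = {'x': 1, 'y': 17, 'z': 15}
After line 3 (total = 1 + 17 + 15 = 33): d = {'x': 1, 'y': 17, 'z': 15, 'total': 33}

{'x': 1, 'y': 17, 'z': 15, 'total': 33}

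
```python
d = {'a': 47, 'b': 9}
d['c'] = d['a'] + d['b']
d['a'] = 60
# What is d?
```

After line 1: d = {'a': 47, 'b': 9}
After line 2 (d['c'] = 47 + 9): d = {'a': 47, 'b': 9, 'c': 56}
After line 3: d = {'a': 60, 'b': 9, 'c': 56}

{'a': 60, 'b': 9, 'c': 56}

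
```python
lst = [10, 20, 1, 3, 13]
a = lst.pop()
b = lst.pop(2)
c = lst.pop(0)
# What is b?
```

After line 1: lst = [10, 20, 1, 3, 13]
After line 2 (pop() -> a = 13): lst = [10, 20, 1, 3]
After line 3 (pop(2) -> b = 1): lst = [10, 20, 3]
After line 4 (pop(0) -> c = 10): lst = [20, 3]

1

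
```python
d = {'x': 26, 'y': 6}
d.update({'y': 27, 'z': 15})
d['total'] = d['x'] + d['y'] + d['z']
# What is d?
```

After line 1: d = {'x': 26, 'y': 6}
After line 2 (y overwritten, z added): d = {'x': 26, 'y': 27, 'z': 15}
After line 3 (total = 26 + 27 + 15 = 68): d = {'x': 26, 'y': 27, 'z': 15, 'total': 68}

{'x': 26, 'y': 27, 'z': 15, 'total': 68}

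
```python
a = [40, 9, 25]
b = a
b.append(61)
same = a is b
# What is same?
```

After line 1: a = [40, 9, 25]
After line 2 (b = a is an alias, same object): a = [40, 9, 25], b = [40, 9, 25]
After line 3 (b.append mutates the shared list): a = [40, 9, 25, 61], b = [40, 9, 25, 61]
After line 4 (same = a is b; same object -> True): same = True

True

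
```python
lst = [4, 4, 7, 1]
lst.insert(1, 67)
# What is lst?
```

[4, 67, 4, 7, 1]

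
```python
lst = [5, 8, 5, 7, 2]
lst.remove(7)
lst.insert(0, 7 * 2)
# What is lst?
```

After line 1: lst = [5, 8, 5, 7, 2]
After line 2 (remove first 7): lst = [5, 8, 5, 2]
After line 3 (insert 14 at index 0): lst = [14, 5, 8, 5, 2]

[14, 5, 8, 5, 2]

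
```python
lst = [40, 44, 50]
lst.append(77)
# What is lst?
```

[40, 44, 50, 77]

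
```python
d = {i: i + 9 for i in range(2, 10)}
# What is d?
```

{2: 11, 3: 12, 4: 13, 5: 14, 6: 15, 7: 16, 8: 17, 9: 18}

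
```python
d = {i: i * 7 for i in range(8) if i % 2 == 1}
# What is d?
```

{1: 7, 3: 21, 5: 35, 7: 49}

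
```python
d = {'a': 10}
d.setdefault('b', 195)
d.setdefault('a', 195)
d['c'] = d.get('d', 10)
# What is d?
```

After line 1: d = {'a': 10}
After line 2 (setdefault adds 'b'=195): d = {'a': 10, 'b': 195}
After line 3 (setdefault 'a' no-op, already exists): d = {'a': 10, 'b': 195}
After line 4 (get('d', 10) returns default since 'd' not in d): d = {'a': 10, 'b': 195, 'c': 10}

{'a': 10, 'b': 195, 'c': 10}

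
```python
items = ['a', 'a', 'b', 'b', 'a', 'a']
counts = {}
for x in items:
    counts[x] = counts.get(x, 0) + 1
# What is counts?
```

Initial: counts = {}, items = ['a', 'a', 'b', 'b', 'a', 'a']
See 'a': counts = {'a': 1}
See 'a': counts = {'a': 2}
See 'b': counts = {'a': 2, 'b': 1}
See 'b': counts = {'a': 2, 'b': 2}
See 'a': counts = {'a': 3, 'b': 2}
See 'a': counts = {'a': 4, 'b': 2}

{'a': 4, 'b': 2}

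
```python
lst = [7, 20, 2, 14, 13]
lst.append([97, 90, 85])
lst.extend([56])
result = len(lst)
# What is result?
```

After line 1: lst = [7, 20, 2, 14, 13]
After line 2 (append adds [97, 90, 85] as single element): lst = [7, 20, 2, 14, 13, [97, 90, 85]]
After line 3 (extend unpacks [56], adds 56): lst = [7, 20, 2, 14, 13, [97, 90, 85], 56]
After line 4: result = len(lst) = 7

7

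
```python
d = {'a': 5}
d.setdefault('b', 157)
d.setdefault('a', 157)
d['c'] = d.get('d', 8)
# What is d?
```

After line 1: d = {'a': 5}
After line 2 (setdefault adds 'b'=157): d = {'a': 5, 'b': 157}
After line 3 (setdefault 'a' no-op, already exists): d = {'a': 5, 'b': 157}
After line 4 (get('d', 8) returns default since 'd' not in d): d = {'a': 5, 'b': 157, 'c': 8}

{'a': 5, 'b': 157, 'c': 8}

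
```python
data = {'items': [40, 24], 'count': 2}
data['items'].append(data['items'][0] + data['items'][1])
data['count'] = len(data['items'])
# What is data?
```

After line 1: data = {'items': [40, 24], 'count': 2}
After line 2 (append 40 + 24 = 64): data = {'items': [40, 24, 64], 'count': 2}
After line 3 (count = len(items) = 3): data = {'items': [40, 24, 64], 'count': 3}

{'items': [40, 24, 64], 'count': 3}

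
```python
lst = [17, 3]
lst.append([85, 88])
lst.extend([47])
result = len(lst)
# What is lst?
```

After line 1: lst = [17, 3]
After line 2 (append adds [85, 88] as single element): lst = [17, 3, [85, 88]]
After line 3 (extend unpacks [47], adds 47): lst = [17, 3, [85, 88], 47]
After line 4: result = len(lst) = 4

[17, 3, [85, 88], 47]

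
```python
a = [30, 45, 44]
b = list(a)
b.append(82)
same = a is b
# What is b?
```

After line 1: a = [30, 45, 44]
After line 2 (b = list(a) is a shallow copy, new object): a = [30, 45, 44], b = [30, 45, 44]
After line 3 (append only mutates b): a = [30, 45, 44], b = [30, 45, 44, 82]
After line 4 (same = a is b; different objects -> False): same = False

[30, 45, 44, 82]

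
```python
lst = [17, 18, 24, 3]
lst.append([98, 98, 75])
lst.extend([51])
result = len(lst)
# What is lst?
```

After line 1: lst = [17, 18, 24, 3]
After line 2 (append adds [98, 98, 75] as single element): lst = [17, 18, 24, 3, [98, 98, 75]]
After line 3 (extend unpacks [51], adds 51): lst = [17, 18, 24, 3, [98, 98, 75], 51]
After line 4: result = len(lst) = 6

[17, 18, 24, 3, [98, 98, 75], 51]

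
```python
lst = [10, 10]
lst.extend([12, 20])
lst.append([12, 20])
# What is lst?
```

After line 1: lst = [10, 10]
After line 2 (extend unpacks [12, 20]): lst = [10, 10, 12, 20]
After line 3 (append adds [12, 20] as single element): lst = [10, 10, 12, 20, [12, 20]]

[10, 10, 12, 20, [12, 20]]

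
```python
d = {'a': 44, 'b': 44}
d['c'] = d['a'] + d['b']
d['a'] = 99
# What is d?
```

After line 1: d = {'a': 44, 'b': 44}
After line 2 (d['c'] = 44 + 44): d = {'a': 44, 'b': 44, 'c': 88}
After line 3: d = {'a': 99, 'b': 44, 'c': 88}

{'a': 99, 'b': 44, 'c': 88}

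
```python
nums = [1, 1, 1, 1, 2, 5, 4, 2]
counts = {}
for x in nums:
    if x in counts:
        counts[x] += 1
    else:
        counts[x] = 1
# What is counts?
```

Initial: counts = {}, nums = [1, 1, 1, 1, 2, 5, 4, 2]
See 1: counts = {1: 1}
See 1: counts = {1: 2}
See 1: counts = {1: 3}
See 1: counts = {1: 4}
See 2: counts = {1: 4, 2: 1}
See 5: counts = {1: 4, 2: 1, 5: 1}
See 4: counts = {1: 4, 2: 1, 5: 1, 4: 1}
See 2: counts = {1: 4, 2: 2, 5: 1, 4: 1}

{1: 4, 2: 2, 5: 1, 4: 1}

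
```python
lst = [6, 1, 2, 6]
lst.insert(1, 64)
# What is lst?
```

[6, 64, 1, 2, 6]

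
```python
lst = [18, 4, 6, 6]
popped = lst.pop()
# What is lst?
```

[18, 4, 6]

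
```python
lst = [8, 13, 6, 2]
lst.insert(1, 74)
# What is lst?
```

[8, 74, 13, 6, 2]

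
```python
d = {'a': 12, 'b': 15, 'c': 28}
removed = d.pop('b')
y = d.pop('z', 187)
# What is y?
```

After line 1: d = {'a': 12, 'b': 15, 'c': 28}
After line 2 (pop 'b' returns 15): d = {'a': 12, 'c': 28}, removed = 15
After line 3 (pop 'z' missing, returns default 187): d = {'a': 12, 'c': 28}, y = 187

187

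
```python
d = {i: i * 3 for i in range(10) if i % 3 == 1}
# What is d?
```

{1: 3, 4: 12, 7: 21}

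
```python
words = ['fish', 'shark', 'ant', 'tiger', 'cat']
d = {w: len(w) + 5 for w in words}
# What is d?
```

{'fish': 9, 'shark': 10, 'ant': 8, 'tiger': 10, 'cat': 8}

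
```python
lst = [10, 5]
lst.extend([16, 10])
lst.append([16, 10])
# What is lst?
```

After line 1: lst = [10, 5]
After line 2 (extend unpacks [16, 10]): lst = [10, 5, 16, 10]
After line 3 (append adds [16, 10] as single element): lst = [10, 5, 16, 10, [16, 10]]

[10, 5, 16, 10, [16, 10]]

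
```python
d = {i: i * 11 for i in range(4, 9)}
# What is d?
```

{4: 44, 5: 55, 6: 66, 7: 77, 8: 88}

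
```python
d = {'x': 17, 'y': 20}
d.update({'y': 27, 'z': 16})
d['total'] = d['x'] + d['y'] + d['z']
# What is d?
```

After line 1: d = {'x': 17, 'y': 20}
After line 2 (y overwritten, z added): d = {'x': 17, 'y': 27, 'z': 16}
After line 3 (total = 17 + 27 + 16 = 60): d = {'x': 17, 'y': 27, 'z': 16, 'total': 60}

{'x': 17, 'y': 27, 'z': 16, 'total': 60}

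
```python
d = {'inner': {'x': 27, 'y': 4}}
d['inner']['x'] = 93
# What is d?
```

After line 1: d = {'inner': {'x': 27, 'y': 4}}
After line 2 (inner x overwritten): d = {'inner': {'x': 93, 'y': 4}}

{'inner': {'x': 93, 'y': 4}}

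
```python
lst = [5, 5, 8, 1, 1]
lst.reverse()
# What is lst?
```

[1, 1, 8, 5, 5]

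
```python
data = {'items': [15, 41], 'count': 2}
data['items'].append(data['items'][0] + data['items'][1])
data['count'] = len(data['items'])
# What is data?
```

After line 1: data = {'items': [15, 41], 'count': 2}
After line 2 (append 15 + 41 = 56): data = {'items': [15, 41, 56], 'count': 2}
After line 3 (count = len(items) = 3): data = {'items': [15, 41, 56], 'count': 3}

{'items': [15, 41, 56], 'count': 3}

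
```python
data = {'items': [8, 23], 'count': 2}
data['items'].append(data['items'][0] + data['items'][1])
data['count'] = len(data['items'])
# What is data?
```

After line 1: data = {'items': [8, 23], 'count': 2}
After line 2 (append 8 + 23 = 31): data = {'items': [8, 23, 31], 'count': 2}
After line 3 (count = len(items) = 3): data = {'items': [8, 23, 31], 'count': 3}

{'items': [8, 23, 31], 'count': 3}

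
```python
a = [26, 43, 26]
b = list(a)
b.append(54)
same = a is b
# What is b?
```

After line 1: a = [26, 43, 26]
After line 2 (b = list(a) is a shallow copy, new object): a = [26, 43, 26], b = [26, 43, 26]
After line 3 (append only mutates b): a = [26, 43, 26], b = [26, 43, 26, 54]
After line 4 (same = a is b; different objects -> False): same = False

[26, 43, 26, 54]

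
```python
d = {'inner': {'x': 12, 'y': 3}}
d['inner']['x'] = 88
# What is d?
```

After line 1: d = {'inner': {'x': 12, 'y': 3}}
After line 2 (inner x overwritten): d = {'inner': {'x': 88, 'y': 3}}

{'inner': {'x': 88, 'y': 3}}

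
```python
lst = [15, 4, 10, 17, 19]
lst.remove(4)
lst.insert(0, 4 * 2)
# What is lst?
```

After line 1: lst = [15, 4, 10, 17, 19]
After line 2 (remove first 4): lst = [15, 10, 17, 19]
After line 3 (insert 8 at index 0): lst = [8, 15, 10, 17, 19]

[8, 15, 10, 17, 19]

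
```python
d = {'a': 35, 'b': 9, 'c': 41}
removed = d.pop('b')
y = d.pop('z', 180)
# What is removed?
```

After line 1: d = {'a': 35, 'b': 9, 'c': 41}
After line 2 (pop 'b' returns 9): d = {'a': 35, 'c': 41}, removed = 9
After line 3 (pop 'z' missing, returns default 180): d = {'a': 35, 'c': 41}, y = 180

9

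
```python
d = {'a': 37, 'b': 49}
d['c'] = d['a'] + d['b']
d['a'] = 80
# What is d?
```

After line 1: d = {'a': 37, 'b': 49}
After line 2 (d['c'] = 37 + 49): d = {'a': 37, 'b': 49, 'c': 86}
After line 3: d = {'a': 80, 'b': 49, 'c': 86}

{'a': 80, 'b': 49, 'c': 86}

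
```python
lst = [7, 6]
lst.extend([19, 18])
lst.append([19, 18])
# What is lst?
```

After line 1: lst = [7, 6]
After line 2 (extend unpacks [19, 18]): lst = [7, 6, 19, 18]
After line 3 (append adds [19, 18] as single element): lst = [7, 6, 19, 18, [19, 18]]

[7, 6, 19, 18, [19, 18]]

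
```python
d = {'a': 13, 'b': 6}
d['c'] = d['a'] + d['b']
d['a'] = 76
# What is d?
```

After line 1: d = {'a': 13, 'b': 6}
After line 2 (d['c'] = 13 + 6): d = {'a': 13, 'b': 6, 'c': 19}
After line 3: d = {'a': 76, 'b': 6, 'c': 19}

{'a': 76, 'b': 6, 'c': 19}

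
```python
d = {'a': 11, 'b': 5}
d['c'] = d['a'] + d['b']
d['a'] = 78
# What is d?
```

After line 1: d = {'a': 11, 'b': 5}
After line 2 (d['c'] = 11 + 5): d = {'a': 11, 'b': 5, 'c': 16}
After line 3: d = {'a': 78, 'b': 5, 'c': 16}

{'a': 78, 'b': 5, 'c': 16}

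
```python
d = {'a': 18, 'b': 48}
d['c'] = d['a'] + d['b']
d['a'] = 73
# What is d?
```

After line 1: d = {'a': 18, 'b': 48}
After line 2 (d['c'] = 18 + 48): d = {'a': 18, 'b': 48, 'c': 66}
After line 3: d = {'a': 73, 'b': 48, 'c': 66}

{'a': 73, 'b': 48, 'c': 66}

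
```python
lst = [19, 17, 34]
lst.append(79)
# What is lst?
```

[19, 17, 34, 79]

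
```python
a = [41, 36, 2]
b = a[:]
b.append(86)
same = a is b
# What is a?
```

After line 1: a = [41, 36, 2]
After line 2 (b = a[:] is a shallow copy, new object): a = [41, 36, 2], b = [41, 36, 2]
After line 3 (append only mutates b): a = [41, 36, 2], b = [41, 36, 2, 86]
After line 4 (same = a is b; different objects -> False): same = False

[41, 36, 2]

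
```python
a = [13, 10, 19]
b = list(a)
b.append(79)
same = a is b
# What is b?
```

After line 1: a = [13, 10, 19]
After line 2 (b = list(a) is a shallow copy, new object): a = [13, 10, 19], b = [13, 10, 19]
After line 3 (append only mutates b): a = [13, 10, 19], b = [13, 10, 19, 79]
After line 4 (same = a is b; different objects -> False): same = False

[13, 10, 19, 79]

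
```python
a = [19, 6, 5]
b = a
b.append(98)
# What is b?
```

After line 1: a = [19, 6, 5]
After line 2 (b = a is an alias, same object): a = [19, 6, 5], b = [19, 6, 5]
After line 3 (b.append mutates the shared list): a = [19, 6, 5, 98], b = [19, 6, 5, 98]

[19, 6, 5, 98]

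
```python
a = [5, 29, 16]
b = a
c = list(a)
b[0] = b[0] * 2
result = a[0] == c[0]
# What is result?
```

After line 1: a = [5, 29, 16]
After line 2 (b = a, alias): a = [5, 29, 16], b = [5, 29, 16]
After line 3 (c = list(a) is a copy, new object): c = [5, 29, 16]
After line 4 (b[0] = 5 * 2 = 10; mutates shared a/b): a = b = [10, 29, 16], c = [5, 29, 16]
After line 5 (a[0] = 10, c[0] = 5; result = False)

False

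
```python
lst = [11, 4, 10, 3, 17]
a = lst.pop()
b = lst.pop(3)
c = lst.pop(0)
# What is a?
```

After line 1: lst = [11, 4, 10, 3, 17]
After line 2 (pop() -> a = 17): lst = [11, 4, 10, 3]
After line 3 (pop(3) -> b = 3): lst = [11, 4, 10]
After line 4 (pop(0) -> c = 11): lst = [4, 10]

17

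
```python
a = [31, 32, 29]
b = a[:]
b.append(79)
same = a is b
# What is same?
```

After line 1: a = [31, 32, 29]
After line 2 (b = a[:] is a shallow copy, new object): a = [31, 32, 29], b = [31, 32, 29]
After line 3 (append only mutates b): a = [31, 32, 29], b = [31, 32, 29, 79]
After line 4 (same = a is b; different objects -> False): same = False

False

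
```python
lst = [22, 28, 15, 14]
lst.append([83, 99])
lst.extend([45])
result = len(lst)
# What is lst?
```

After line 1: lst = [22, 28, 15, 14]
After line 2 (append adds [83, 99] as single element): lst = [22, 28, 15, 14, [83, 99]]
After line 3 (extend unpacks [45], adds 45): lst = [22, 28, 15, 14, [83, 99], 45]
After line 4: result = len(lst) = 6

[22, 28, 15, 14, [83, 99], 45]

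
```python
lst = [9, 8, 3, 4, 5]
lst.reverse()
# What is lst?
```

[5, 4, 3, 8, 9]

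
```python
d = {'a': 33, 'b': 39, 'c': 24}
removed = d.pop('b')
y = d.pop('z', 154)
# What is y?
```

After line 1: d = {'a': 33, 'b': 39, 'c': 24}
After line 2 (pop 'b' returns 39): d = {'a': 33, 'c': 24}, removed = 39
After line 3 (pop 'z' missing, returns default 154): d = {'a': 33, 'c': 24}, y = 154

154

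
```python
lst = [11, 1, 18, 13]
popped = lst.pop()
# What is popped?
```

13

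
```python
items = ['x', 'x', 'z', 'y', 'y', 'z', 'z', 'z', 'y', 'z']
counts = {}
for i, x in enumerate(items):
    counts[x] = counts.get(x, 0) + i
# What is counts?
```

Initial: counts = {}, items = ['x', 'x', 'z', 'y', 'y', 'z', 'z', 'z', 'y', 'z']
i=0, x='x': counts = {'x': 0}
i=1, x='x': counts = {'x': 1}
i=2, x='z': counts = {'x': 1, 'z': 2}
i=3, x='y': counts = {'x': 1, 'z': 2, 'y': 3}
i=4, x='y': counts = {'x': 1, 'z': 2, 'y': 7}
i=5, x='z': counts = {'x': 1, 'z': 7, 'y': 7}
i=6, x='z': counts = {'x': 1, 'z': 13, 'y': 7}
i=7, x='z': counts = {'x': 1, 'z': 20, 'y': 7}
i=8, x='y': counts = {'x': 1, 'z': 20, 'y': 15}
i=9, x='z': counts = {'x': 1, 'z': 29, 'y': 15}

{'x': 1, 'z': 29, 'y': 15}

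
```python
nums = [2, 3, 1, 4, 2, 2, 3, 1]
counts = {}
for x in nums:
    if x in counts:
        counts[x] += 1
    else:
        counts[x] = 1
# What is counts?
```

Initial: counts = {}, nums = [2, 3, 1, 4, 2, 2, 3, 1]
See 2: counts = {2: 1}
See 3: counts = {2: 1, 3: 1}
See 1: counts = {2: 1, 3: 1, 1: 1}
See 4: counts = {2: 1, 3: 1, 1: 1, 4: 1}
See 2: counts = {2: 2, 3: 1, 1: 1, 4: 1}
See 2: counts = {2: 3, 3: 1, 1: 1, 4: 1}
See 3: counts = {2: 3, 3: 2, 1: 1, 4: 1}
See 1: counts = {2: 3, 3: 2, 1: 2, 4: 1}

{2: 3, 3: 2, 1: 2, 4: 1}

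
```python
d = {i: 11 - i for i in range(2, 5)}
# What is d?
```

{2: 9, 3: 8, 4: 7}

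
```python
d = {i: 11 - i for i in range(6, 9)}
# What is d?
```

{6: 5, 7: 4, 8: 3}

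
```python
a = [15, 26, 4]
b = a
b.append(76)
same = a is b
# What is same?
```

After line 1: a = [15, 26, 4]
After line 2 (b = a is an alias, same object): a = [15, 26, 4], b = [15, 26, 4]
After line 3 (b.append mutates the shared list): a = [15, 26, 4, 76], b = [15, 26, 4, 76]
After line 4 (same = a is b; same object -> True): same = True

True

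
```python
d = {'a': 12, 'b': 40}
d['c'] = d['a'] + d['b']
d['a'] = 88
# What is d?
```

After line 1: d = {'a': 12, 'b': 40}
After line 2 (d['c'] = 12 + 40): d = {'a': 12, 'b': 40, 'c': 52}
After line 3: d = {'a': 88, 'b': 40, 'c': 52}

{'a': 88, 'b': 40, 'c': 52}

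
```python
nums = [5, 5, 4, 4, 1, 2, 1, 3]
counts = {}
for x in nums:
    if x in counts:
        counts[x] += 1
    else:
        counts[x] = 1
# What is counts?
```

Initial: counts = {}, nums = [5, 5, 4, 4, 1, 2, 1, 3]
See 5: counts = {5: 1}
See 5: counts = {5: 2}
See 4: counts = {5: 2, 4: 1}
See 4: counts = {5: 2, 4: 2}
See 1: counts = {5: 2, 4: 2, 1: 1}
See 2: counts = {5: 2, 4: 2, 1: 1, 2: 1}
See 1: counts = {5: 2, 4: 2, 1: 2, 2: 1}
See 3: counts = {5: 2, 4: 2, 1: 2, 2: 1, 3: 1}

{5: 2, 4: 2, 1: 2, 2: 1, 3: 1}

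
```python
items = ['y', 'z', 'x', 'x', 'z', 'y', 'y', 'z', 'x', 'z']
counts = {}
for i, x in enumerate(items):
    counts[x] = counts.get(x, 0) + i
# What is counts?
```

Initial: counts = {}, items = ['y', 'z', 'x', 'x', 'z', 'y', 'y', 'z', 'x', 'z']
i=0, x='y': counts = {'y': 0}
i=1, x='z': counts = {'y': 0, 'z': 1}
i=2, x='x': counts = {'y': 0, 'z': 1, 'x': 2}
i=3, x='x': counts = {'y': 0, 'z': 1, 'x': 5}
i=4, x='z': counts = {'y': 0, 'z': 5, 'x': 5}
i=5, x='y': counts = {'y': 5, 'z': 5, 'x': 5}
i=6, x='y': counts = {'y': 11, 'z': 5, 'x': 5}
i=7, x='z': counts = {'y': 11, 'z': 12, 'x': 5}
i=8, x='x': counts = {'y': 11, 'z': 12, 'x': 13}
i=9, x='z': counts = {'y': 11, 'z': 21, 'x': 13}

{'y': 11, 'z': 21, 'x': 13}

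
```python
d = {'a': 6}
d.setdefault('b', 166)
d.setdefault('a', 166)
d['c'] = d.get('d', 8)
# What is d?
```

After line 1: d = {'a': 6}
After line 2 (setdefault adds 'b'=166): d = {'a': 6, 'b': 166}
After line 3 (setdefault 'a' no-op, already exists): d = {'a': 6, 'b': 166}
After line 4 (get('d', 8) returns default since 'd' not in d): d = {'a': 6, 'b': 166, 'c': 8}

{'a': 6, 'b': 166, 'c': 8}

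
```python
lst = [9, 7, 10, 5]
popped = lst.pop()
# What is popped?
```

5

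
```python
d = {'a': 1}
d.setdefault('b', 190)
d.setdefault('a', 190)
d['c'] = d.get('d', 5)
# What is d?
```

After line 1: d = {'a': 1}
After line 2 (setdefault adds 'b'=190): d = {'a': 1, 'b': 190}
After line 3 (setdefault 'a' no-op, already exists): d = {'a': 1, 'b': 190}
After line 4 (get('d', 5) returns default since 'd' not in d): d = {'a': 1, 'b': 190, 'c': 5}

{'a': 1, 'b': 190, 'c': 5}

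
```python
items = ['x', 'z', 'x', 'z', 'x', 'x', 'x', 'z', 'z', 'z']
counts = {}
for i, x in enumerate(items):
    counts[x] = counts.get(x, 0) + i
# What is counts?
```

Initial: counts = {}, items = ['x', 'z', 'x', 'z', 'x', 'x', 'x', 'z', 'z', 'z']
i=0, x='x': counts = {'x': 0}
i=1, x='z': counts = {'x': 0, 'z': 1}
i=2, x='x': counts = {'x': 2, 'z': 1}
i=3, x='z': counts = {'x': 2, 'z': 4}
i=4, x='x': counts = {'x': 6, 'z': 4}
i=5, x='x': counts = {'x': 11, 'z': 4}
i=6, x='x': counts = {'x': 17, 'z': 4}
i=7, x='z': counts = {'x': 17, 'z': 11}
i=8, x='z': counts = {'x': 17, 'z': 19}
i=9, x='z': counts = {'x': 17, 'z': 28}

{'x': 17, 'z': 28}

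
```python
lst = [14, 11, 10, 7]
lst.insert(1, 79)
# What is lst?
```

[14, 79, 11, 10, 7]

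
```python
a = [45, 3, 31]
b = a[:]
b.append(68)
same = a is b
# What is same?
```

After line 1: a = [45, 3, 31]
After line 2 (b = a[:] is a shallow copy, new object): a = [45, 3, 31], b = [45, 3, 31]
After line 3 (append only mutates b): a = [45, 3, 31], b = [45, 3, 31, 68]
After line 4 (same = a is b; different objects -> False): same = False

False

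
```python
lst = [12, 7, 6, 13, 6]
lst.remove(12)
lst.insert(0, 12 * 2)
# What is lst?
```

After line 1: lst = [12, 7, 6, 13, 6]
After line 2 (remove first 12): lst = [7, 6, 13, 6]
After line 3 (insert 24 at index 0): lst = [24, 7, 6, 13, 6]

[24, 7, 6, 13, 6]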